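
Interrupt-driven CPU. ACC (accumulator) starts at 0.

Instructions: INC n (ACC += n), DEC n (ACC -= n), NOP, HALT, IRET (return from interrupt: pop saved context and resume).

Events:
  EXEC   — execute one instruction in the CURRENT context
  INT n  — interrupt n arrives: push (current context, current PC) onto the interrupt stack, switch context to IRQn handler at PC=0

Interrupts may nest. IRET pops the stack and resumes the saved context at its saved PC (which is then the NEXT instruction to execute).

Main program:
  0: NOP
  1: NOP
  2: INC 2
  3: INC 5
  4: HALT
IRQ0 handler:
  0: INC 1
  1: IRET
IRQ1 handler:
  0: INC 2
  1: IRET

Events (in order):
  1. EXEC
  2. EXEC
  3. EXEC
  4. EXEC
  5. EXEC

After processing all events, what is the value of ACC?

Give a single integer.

Event 1 (EXEC): [MAIN] PC=0: NOP
Event 2 (EXEC): [MAIN] PC=1: NOP
Event 3 (EXEC): [MAIN] PC=2: INC 2 -> ACC=2
Event 4 (EXEC): [MAIN] PC=3: INC 5 -> ACC=7
Event 5 (EXEC): [MAIN] PC=4: HALT

Answer: 7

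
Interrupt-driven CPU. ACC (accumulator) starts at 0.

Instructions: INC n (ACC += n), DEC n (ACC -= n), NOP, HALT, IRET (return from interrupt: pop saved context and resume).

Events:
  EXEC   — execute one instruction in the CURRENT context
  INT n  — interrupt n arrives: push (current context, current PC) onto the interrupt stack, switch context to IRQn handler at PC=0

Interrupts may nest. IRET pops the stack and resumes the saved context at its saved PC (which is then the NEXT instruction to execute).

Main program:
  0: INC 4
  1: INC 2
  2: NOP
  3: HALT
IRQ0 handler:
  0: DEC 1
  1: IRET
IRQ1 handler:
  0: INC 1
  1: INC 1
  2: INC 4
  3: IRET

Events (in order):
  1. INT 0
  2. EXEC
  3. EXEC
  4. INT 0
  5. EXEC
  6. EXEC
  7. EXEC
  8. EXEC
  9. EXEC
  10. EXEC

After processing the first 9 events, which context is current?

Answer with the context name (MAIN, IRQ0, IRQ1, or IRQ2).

Answer: MAIN

Derivation:
Event 1 (INT 0): INT 0 arrives: push (MAIN, PC=0), enter IRQ0 at PC=0 (depth now 1)
Event 2 (EXEC): [IRQ0] PC=0: DEC 1 -> ACC=-1
Event 3 (EXEC): [IRQ0] PC=1: IRET -> resume MAIN at PC=0 (depth now 0)
Event 4 (INT 0): INT 0 arrives: push (MAIN, PC=0), enter IRQ0 at PC=0 (depth now 1)
Event 5 (EXEC): [IRQ0] PC=0: DEC 1 -> ACC=-2
Event 6 (EXEC): [IRQ0] PC=1: IRET -> resume MAIN at PC=0 (depth now 0)
Event 7 (EXEC): [MAIN] PC=0: INC 4 -> ACC=2
Event 8 (EXEC): [MAIN] PC=1: INC 2 -> ACC=4
Event 9 (EXEC): [MAIN] PC=2: NOP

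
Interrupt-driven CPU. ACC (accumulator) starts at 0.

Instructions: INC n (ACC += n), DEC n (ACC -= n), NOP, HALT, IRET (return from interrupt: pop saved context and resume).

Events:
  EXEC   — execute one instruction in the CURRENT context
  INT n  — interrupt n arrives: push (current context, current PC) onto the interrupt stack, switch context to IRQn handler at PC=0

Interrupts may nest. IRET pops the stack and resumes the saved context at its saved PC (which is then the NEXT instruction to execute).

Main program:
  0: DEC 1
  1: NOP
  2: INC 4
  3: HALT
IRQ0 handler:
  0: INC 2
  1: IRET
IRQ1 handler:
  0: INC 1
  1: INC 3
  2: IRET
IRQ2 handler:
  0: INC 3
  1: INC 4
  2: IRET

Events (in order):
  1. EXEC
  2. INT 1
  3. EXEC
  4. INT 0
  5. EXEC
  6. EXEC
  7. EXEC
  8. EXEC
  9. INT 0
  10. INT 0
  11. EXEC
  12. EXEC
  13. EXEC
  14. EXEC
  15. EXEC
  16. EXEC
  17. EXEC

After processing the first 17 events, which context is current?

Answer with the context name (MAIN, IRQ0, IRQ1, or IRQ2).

Event 1 (EXEC): [MAIN] PC=0: DEC 1 -> ACC=-1
Event 2 (INT 1): INT 1 arrives: push (MAIN, PC=1), enter IRQ1 at PC=0 (depth now 1)
Event 3 (EXEC): [IRQ1] PC=0: INC 1 -> ACC=0
Event 4 (INT 0): INT 0 arrives: push (IRQ1, PC=1), enter IRQ0 at PC=0 (depth now 2)
Event 5 (EXEC): [IRQ0] PC=0: INC 2 -> ACC=2
Event 6 (EXEC): [IRQ0] PC=1: IRET -> resume IRQ1 at PC=1 (depth now 1)
Event 7 (EXEC): [IRQ1] PC=1: INC 3 -> ACC=5
Event 8 (EXEC): [IRQ1] PC=2: IRET -> resume MAIN at PC=1 (depth now 0)
Event 9 (INT 0): INT 0 arrives: push (MAIN, PC=1), enter IRQ0 at PC=0 (depth now 1)
Event 10 (INT 0): INT 0 arrives: push (IRQ0, PC=0), enter IRQ0 at PC=0 (depth now 2)
Event 11 (EXEC): [IRQ0] PC=0: INC 2 -> ACC=7
Event 12 (EXEC): [IRQ0] PC=1: IRET -> resume IRQ0 at PC=0 (depth now 1)
Event 13 (EXEC): [IRQ0] PC=0: INC 2 -> ACC=9
Event 14 (EXEC): [IRQ0] PC=1: IRET -> resume MAIN at PC=1 (depth now 0)
Event 15 (EXEC): [MAIN] PC=1: NOP
Event 16 (EXEC): [MAIN] PC=2: INC 4 -> ACC=13
Event 17 (EXEC): [MAIN] PC=3: HALT

Answer: MAIN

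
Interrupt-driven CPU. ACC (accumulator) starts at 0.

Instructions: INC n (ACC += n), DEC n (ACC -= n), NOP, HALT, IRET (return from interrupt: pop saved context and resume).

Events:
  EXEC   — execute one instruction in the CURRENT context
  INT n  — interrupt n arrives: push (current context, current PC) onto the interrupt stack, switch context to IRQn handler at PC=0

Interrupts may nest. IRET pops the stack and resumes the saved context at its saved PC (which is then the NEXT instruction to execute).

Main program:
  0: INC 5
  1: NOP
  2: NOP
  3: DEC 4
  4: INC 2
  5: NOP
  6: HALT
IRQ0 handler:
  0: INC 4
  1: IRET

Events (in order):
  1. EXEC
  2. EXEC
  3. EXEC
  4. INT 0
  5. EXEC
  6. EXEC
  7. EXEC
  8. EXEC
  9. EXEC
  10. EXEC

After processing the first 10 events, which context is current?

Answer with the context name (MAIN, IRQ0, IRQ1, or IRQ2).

Event 1 (EXEC): [MAIN] PC=0: INC 5 -> ACC=5
Event 2 (EXEC): [MAIN] PC=1: NOP
Event 3 (EXEC): [MAIN] PC=2: NOP
Event 4 (INT 0): INT 0 arrives: push (MAIN, PC=3), enter IRQ0 at PC=0 (depth now 1)
Event 5 (EXEC): [IRQ0] PC=0: INC 4 -> ACC=9
Event 6 (EXEC): [IRQ0] PC=1: IRET -> resume MAIN at PC=3 (depth now 0)
Event 7 (EXEC): [MAIN] PC=3: DEC 4 -> ACC=5
Event 8 (EXEC): [MAIN] PC=4: INC 2 -> ACC=7
Event 9 (EXEC): [MAIN] PC=5: NOP
Event 10 (EXEC): [MAIN] PC=6: HALT

Answer: MAIN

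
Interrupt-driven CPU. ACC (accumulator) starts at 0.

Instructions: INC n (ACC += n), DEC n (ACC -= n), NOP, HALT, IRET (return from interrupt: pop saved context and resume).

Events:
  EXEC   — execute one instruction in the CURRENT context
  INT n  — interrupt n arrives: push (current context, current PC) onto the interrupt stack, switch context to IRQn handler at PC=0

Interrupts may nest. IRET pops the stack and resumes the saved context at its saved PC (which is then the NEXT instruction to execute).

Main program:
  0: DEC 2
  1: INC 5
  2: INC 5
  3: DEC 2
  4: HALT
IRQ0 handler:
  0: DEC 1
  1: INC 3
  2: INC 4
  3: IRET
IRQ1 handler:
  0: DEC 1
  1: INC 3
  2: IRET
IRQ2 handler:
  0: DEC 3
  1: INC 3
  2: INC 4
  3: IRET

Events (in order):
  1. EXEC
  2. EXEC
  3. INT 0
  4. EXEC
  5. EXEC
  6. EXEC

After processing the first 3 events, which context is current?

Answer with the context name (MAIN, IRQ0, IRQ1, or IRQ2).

Event 1 (EXEC): [MAIN] PC=0: DEC 2 -> ACC=-2
Event 2 (EXEC): [MAIN] PC=1: INC 5 -> ACC=3
Event 3 (INT 0): INT 0 arrives: push (MAIN, PC=2), enter IRQ0 at PC=0 (depth now 1)

Answer: IRQ0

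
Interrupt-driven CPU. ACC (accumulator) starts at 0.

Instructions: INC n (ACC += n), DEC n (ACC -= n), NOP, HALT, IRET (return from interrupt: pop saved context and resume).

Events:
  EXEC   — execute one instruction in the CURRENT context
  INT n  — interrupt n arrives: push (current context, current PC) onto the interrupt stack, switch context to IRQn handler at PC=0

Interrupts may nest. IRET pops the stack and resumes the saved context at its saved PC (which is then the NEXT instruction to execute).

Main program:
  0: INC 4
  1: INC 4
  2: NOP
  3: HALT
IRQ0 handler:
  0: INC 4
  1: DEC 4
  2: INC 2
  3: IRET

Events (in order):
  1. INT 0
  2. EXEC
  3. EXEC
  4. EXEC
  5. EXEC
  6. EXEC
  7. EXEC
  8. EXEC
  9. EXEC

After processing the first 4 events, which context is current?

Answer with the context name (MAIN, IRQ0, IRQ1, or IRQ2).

Answer: IRQ0

Derivation:
Event 1 (INT 0): INT 0 arrives: push (MAIN, PC=0), enter IRQ0 at PC=0 (depth now 1)
Event 2 (EXEC): [IRQ0] PC=0: INC 4 -> ACC=4
Event 3 (EXEC): [IRQ0] PC=1: DEC 4 -> ACC=0
Event 4 (EXEC): [IRQ0] PC=2: INC 2 -> ACC=2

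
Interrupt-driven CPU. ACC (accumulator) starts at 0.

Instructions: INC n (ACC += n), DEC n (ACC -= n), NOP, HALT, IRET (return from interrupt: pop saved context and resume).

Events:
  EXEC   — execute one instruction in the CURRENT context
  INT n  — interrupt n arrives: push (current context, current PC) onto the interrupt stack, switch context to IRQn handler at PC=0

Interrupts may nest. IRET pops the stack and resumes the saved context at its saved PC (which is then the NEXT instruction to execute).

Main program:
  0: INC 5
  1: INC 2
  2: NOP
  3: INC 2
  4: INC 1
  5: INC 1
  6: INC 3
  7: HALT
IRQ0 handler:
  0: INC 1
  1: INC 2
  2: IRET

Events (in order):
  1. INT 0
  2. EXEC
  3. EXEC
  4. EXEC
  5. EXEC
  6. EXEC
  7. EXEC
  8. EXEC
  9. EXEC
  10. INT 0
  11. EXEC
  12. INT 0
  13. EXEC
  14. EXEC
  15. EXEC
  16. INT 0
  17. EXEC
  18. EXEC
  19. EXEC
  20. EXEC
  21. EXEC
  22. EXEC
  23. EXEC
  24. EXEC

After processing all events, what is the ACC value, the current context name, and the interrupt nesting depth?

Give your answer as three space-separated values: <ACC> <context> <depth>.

Answer: 26 MAIN 0

Derivation:
Event 1 (INT 0): INT 0 arrives: push (MAIN, PC=0), enter IRQ0 at PC=0 (depth now 1)
Event 2 (EXEC): [IRQ0] PC=0: INC 1 -> ACC=1
Event 3 (EXEC): [IRQ0] PC=1: INC 2 -> ACC=3
Event 4 (EXEC): [IRQ0] PC=2: IRET -> resume MAIN at PC=0 (depth now 0)
Event 5 (EXEC): [MAIN] PC=0: INC 5 -> ACC=8
Event 6 (EXEC): [MAIN] PC=1: INC 2 -> ACC=10
Event 7 (EXEC): [MAIN] PC=2: NOP
Event 8 (EXEC): [MAIN] PC=3: INC 2 -> ACC=12
Event 9 (EXEC): [MAIN] PC=4: INC 1 -> ACC=13
Event 10 (INT 0): INT 0 arrives: push (MAIN, PC=5), enter IRQ0 at PC=0 (depth now 1)
Event 11 (EXEC): [IRQ0] PC=0: INC 1 -> ACC=14
Event 12 (INT 0): INT 0 arrives: push (IRQ0, PC=1), enter IRQ0 at PC=0 (depth now 2)
Event 13 (EXEC): [IRQ0] PC=0: INC 1 -> ACC=15
Event 14 (EXEC): [IRQ0] PC=1: INC 2 -> ACC=17
Event 15 (EXEC): [IRQ0] PC=2: IRET -> resume IRQ0 at PC=1 (depth now 1)
Event 16 (INT 0): INT 0 arrives: push (IRQ0, PC=1), enter IRQ0 at PC=0 (depth now 2)
Event 17 (EXEC): [IRQ0] PC=0: INC 1 -> ACC=18
Event 18 (EXEC): [IRQ0] PC=1: INC 2 -> ACC=20
Event 19 (EXEC): [IRQ0] PC=2: IRET -> resume IRQ0 at PC=1 (depth now 1)
Event 20 (EXEC): [IRQ0] PC=1: INC 2 -> ACC=22
Event 21 (EXEC): [IRQ0] PC=2: IRET -> resume MAIN at PC=5 (depth now 0)
Event 22 (EXEC): [MAIN] PC=5: INC 1 -> ACC=23
Event 23 (EXEC): [MAIN] PC=6: INC 3 -> ACC=26
Event 24 (EXEC): [MAIN] PC=7: HALT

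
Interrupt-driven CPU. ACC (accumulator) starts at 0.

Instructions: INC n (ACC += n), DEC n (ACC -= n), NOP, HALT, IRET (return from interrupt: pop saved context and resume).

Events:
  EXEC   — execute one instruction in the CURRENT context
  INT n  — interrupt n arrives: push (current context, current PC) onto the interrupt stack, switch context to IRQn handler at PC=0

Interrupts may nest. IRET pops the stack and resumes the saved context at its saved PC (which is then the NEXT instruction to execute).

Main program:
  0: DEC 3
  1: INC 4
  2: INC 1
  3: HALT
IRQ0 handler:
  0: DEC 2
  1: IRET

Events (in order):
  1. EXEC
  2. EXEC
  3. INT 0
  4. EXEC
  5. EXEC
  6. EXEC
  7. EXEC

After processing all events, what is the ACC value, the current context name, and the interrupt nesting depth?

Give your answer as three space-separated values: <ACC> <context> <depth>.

Answer: 0 MAIN 0

Derivation:
Event 1 (EXEC): [MAIN] PC=0: DEC 3 -> ACC=-3
Event 2 (EXEC): [MAIN] PC=1: INC 4 -> ACC=1
Event 3 (INT 0): INT 0 arrives: push (MAIN, PC=2), enter IRQ0 at PC=0 (depth now 1)
Event 4 (EXEC): [IRQ0] PC=0: DEC 2 -> ACC=-1
Event 5 (EXEC): [IRQ0] PC=1: IRET -> resume MAIN at PC=2 (depth now 0)
Event 6 (EXEC): [MAIN] PC=2: INC 1 -> ACC=0
Event 7 (EXEC): [MAIN] PC=3: HALT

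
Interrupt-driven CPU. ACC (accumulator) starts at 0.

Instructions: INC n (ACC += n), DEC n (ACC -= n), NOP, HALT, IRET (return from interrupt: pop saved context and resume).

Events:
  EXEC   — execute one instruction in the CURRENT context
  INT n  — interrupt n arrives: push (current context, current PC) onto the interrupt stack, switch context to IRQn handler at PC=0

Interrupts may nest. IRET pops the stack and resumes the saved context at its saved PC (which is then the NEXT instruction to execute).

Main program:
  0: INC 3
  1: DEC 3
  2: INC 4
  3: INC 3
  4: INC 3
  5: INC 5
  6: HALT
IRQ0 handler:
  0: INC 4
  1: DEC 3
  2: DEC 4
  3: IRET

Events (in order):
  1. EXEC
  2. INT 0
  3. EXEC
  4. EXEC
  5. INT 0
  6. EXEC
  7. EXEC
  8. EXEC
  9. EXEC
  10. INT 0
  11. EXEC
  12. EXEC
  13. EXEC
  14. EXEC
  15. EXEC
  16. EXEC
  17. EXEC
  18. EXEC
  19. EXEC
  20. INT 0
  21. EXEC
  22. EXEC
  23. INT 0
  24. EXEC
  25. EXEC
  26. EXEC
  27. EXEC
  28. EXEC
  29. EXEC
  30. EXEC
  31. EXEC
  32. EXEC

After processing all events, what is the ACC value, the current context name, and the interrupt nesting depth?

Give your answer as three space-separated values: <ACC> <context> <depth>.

Event 1 (EXEC): [MAIN] PC=0: INC 3 -> ACC=3
Event 2 (INT 0): INT 0 arrives: push (MAIN, PC=1), enter IRQ0 at PC=0 (depth now 1)
Event 3 (EXEC): [IRQ0] PC=0: INC 4 -> ACC=7
Event 4 (EXEC): [IRQ0] PC=1: DEC 3 -> ACC=4
Event 5 (INT 0): INT 0 arrives: push (IRQ0, PC=2), enter IRQ0 at PC=0 (depth now 2)
Event 6 (EXEC): [IRQ0] PC=0: INC 4 -> ACC=8
Event 7 (EXEC): [IRQ0] PC=1: DEC 3 -> ACC=5
Event 8 (EXEC): [IRQ0] PC=2: DEC 4 -> ACC=1
Event 9 (EXEC): [IRQ0] PC=3: IRET -> resume IRQ0 at PC=2 (depth now 1)
Event 10 (INT 0): INT 0 arrives: push (IRQ0, PC=2), enter IRQ0 at PC=0 (depth now 2)
Event 11 (EXEC): [IRQ0] PC=0: INC 4 -> ACC=5
Event 12 (EXEC): [IRQ0] PC=1: DEC 3 -> ACC=2
Event 13 (EXEC): [IRQ0] PC=2: DEC 4 -> ACC=-2
Event 14 (EXEC): [IRQ0] PC=3: IRET -> resume IRQ0 at PC=2 (depth now 1)
Event 15 (EXEC): [IRQ0] PC=2: DEC 4 -> ACC=-6
Event 16 (EXEC): [IRQ0] PC=3: IRET -> resume MAIN at PC=1 (depth now 0)
Event 17 (EXEC): [MAIN] PC=1: DEC 3 -> ACC=-9
Event 18 (EXEC): [MAIN] PC=2: INC 4 -> ACC=-5
Event 19 (EXEC): [MAIN] PC=3: INC 3 -> ACC=-2
Event 20 (INT 0): INT 0 arrives: push (MAIN, PC=4), enter IRQ0 at PC=0 (depth now 1)
Event 21 (EXEC): [IRQ0] PC=0: INC 4 -> ACC=2
Event 22 (EXEC): [IRQ0] PC=1: DEC 3 -> ACC=-1
Event 23 (INT 0): INT 0 arrives: push (IRQ0, PC=2), enter IRQ0 at PC=0 (depth now 2)
Event 24 (EXEC): [IRQ0] PC=0: INC 4 -> ACC=3
Event 25 (EXEC): [IRQ0] PC=1: DEC 3 -> ACC=0
Event 26 (EXEC): [IRQ0] PC=2: DEC 4 -> ACC=-4
Event 27 (EXEC): [IRQ0] PC=3: IRET -> resume IRQ0 at PC=2 (depth now 1)
Event 28 (EXEC): [IRQ0] PC=2: DEC 4 -> ACC=-8
Event 29 (EXEC): [IRQ0] PC=3: IRET -> resume MAIN at PC=4 (depth now 0)
Event 30 (EXEC): [MAIN] PC=4: INC 3 -> ACC=-5
Event 31 (EXEC): [MAIN] PC=5: INC 5 -> ACC=0
Event 32 (EXEC): [MAIN] PC=6: HALT

Answer: 0 MAIN 0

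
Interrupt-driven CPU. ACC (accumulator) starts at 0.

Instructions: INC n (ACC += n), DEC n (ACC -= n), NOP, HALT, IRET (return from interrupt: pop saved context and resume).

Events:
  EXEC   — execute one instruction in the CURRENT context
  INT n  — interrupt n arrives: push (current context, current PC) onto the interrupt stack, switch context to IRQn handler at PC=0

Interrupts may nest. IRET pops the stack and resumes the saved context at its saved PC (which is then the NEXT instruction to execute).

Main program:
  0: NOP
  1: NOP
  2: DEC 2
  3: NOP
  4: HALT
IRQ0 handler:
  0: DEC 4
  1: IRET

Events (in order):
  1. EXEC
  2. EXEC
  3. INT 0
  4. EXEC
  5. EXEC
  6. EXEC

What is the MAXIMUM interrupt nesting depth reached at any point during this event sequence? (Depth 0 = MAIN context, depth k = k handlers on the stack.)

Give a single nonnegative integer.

Answer: 1

Derivation:
Event 1 (EXEC): [MAIN] PC=0: NOP [depth=0]
Event 2 (EXEC): [MAIN] PC=1: NOP [depth=0]
Event 3 (INT 0): INT 0 arrives: push (MAIN, PC=2), enter IRQ0 at PC=0 (depth now 1) [depth=1]
Event 4 (EXEC): [IRQ0] PC=0: DEC 4 -> ACC=-4 [depth=1]
Event 5 (EXEC): [IRQ0] PC=1: IRET -> resume MAIN at PC=2 (depth now 0) [depth=0]
Event 6 (EXEC): [MAIN] PC=2: DEC 2 -> ACC=-6 [depth=0]
Max depth observed: 1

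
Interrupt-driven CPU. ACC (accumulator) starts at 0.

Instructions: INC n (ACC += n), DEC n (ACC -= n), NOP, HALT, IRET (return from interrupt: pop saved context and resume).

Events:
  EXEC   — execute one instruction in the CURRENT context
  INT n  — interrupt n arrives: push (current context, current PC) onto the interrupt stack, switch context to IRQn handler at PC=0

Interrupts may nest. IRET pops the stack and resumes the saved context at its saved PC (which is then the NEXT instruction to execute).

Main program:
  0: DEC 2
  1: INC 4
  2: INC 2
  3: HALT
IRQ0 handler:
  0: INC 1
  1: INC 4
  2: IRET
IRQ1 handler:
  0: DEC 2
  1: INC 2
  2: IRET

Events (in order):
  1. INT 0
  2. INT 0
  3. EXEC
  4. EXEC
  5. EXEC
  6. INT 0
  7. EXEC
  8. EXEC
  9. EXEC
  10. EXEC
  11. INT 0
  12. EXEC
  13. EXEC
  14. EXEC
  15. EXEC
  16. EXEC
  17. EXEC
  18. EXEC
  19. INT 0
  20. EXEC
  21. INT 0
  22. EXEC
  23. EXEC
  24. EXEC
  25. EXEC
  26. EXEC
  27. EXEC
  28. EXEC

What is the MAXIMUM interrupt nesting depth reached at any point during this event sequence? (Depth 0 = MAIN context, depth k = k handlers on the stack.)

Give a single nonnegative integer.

Answer: 2

Derivation:
Event 1 (INT 0): INT 0 arrives: push (MAIN, PC=0), enter IRQ0 at PC=0 (depth now 1) [depth=1]
Event 2 (INT 0): INT 0 arrives: push (IRQ0, PC=0), enter IRQ0 at PC=0 (depth now 2) [depth=2]
Event 3 (EXEC): [IRQ0] PC=0: INC 1 -> ACC=1 [depth=2]
Event 4 (EXEC): [IRQ0] PC=1: INC 4 -> ACC=5 [depth=2]
Event 5 (EXEC): [IRQ0] PC=2: IRET -> resume IRQ0 at PC=0 (depth now 1) [depth=1]
Event 6 (INT 0): INT 0 arrives: push (IRQ0, PC=0), enter IRQ0 at PC=0 (depth now 2) [depth=2]
Event 7 (EXEC): [IRQ0] PC=0: INC 1 -> ACC=6 [depth=2]
Event 8 (EXEC): [IRQ0] PC=1: INC 4 -> ACC=10 [depth=2]
Event 9 (EXEC): [IRQ0] PC=2: IRET -> resume IRQ0 at PC=0 (depth now 1) [depth=1]
Event 10 (EXEC): [IRQ0] PC=0: INC 1 -> ACC=11 [depth=1]
Event 11 (INT 0): INT 0 arrives: push (IRQ0, PC=1), enter IRQ0 at PC=0 (depth now 2) [depth=2]
Event 12 (EXEC): [IRQ0] PC=0: INC 1 -> ACC=12 [depth=2]
Event 13 (EXEC): [IRQ0] PC=1: INC 4 -> ACC=16 [depth=2]
Event 14 (EXEC): [IRQ0] PC=2: IRET -> resume IRQ0 at PC=1 (depth now 1) [depth=1]
Event 15 (EXEC): [IRQ0] PC=1: INC 4 -> ACC=20 [depth=1]
Event 16 (EXEC): [IRQ0] PC=2: IRET -> resume MAIN at PC=0 (depth now 0) [depth=0]
Event 17 (EXEC): [MAIN] PC=0: DEC 2 -> ACC=18 [depth=0]
Event 18 (EXEC): [MAIN] PC=1: INC 4 -> ACC=22 [depth=0]
Event 19 (INT 0): INT 0 arrives: push (MAIN, PC=2), enter IRQ0 at PC=0 (depth now 1) [depth=1]
Event 20 (EXEC): [IRQ0] PC=0: INC 1 -> ACC=23 [depth=1]
Event 21 (INT 0): INT 0 arrives: push (IRQ0, PC=1), enter IRQ0 at PC=0 (depth now 2) [depth=2]
Event 22 (EXEC): [IRQ0] PC=0: INC 1 -> ACC=24 [depth=2]
Event 23 (EXEC): [IRQ0] PC=1: INC 4 -> ACC=28 [depth=2]
Event 24 (EXEC): [IRQ0] PC=2: IRET -> resume IRQ0 at PC=1 (depth now 1) [depth=1]
Event 25 (EXEC): [IRQ0] PC=1: INC 4 -> ACC=32 [depth=1]
Event 26 (EXEC): [IRQ0] PC=2: IRET -> resume MAIN at PC=2 (depth now 0) [depth=0]
Event 27 (EXEC): [MAIN] PC=2: INC 2 -> ACC=34 [depth=0]
Event 28 (EXEC): [MAIN] PC=3: HALT [depth=0]
Max depth observed: 2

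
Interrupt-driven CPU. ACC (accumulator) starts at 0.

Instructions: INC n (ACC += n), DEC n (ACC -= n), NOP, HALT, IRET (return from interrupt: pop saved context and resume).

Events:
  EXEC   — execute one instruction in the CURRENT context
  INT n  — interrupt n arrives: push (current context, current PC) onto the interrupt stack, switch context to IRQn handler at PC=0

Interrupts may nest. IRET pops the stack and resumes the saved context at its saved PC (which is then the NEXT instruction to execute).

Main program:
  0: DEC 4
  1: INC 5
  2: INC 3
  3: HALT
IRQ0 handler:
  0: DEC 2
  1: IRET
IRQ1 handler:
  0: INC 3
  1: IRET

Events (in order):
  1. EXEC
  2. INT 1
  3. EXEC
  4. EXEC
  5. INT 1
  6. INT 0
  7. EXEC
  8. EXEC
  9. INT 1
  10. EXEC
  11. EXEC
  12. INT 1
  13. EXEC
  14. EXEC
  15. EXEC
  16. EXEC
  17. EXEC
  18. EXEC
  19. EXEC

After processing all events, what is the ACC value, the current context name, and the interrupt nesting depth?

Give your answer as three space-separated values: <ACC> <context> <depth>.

Answer: 14 MAIN 0

Derivation:
Event 1 (EXEC): [MAIN] PC=0: DEC 4 -> ACC=-4
Event 2 (INT 1): INT 1 arrives: push (MAIN, PC=1), enter IRQ1 at PC=0 (depth now 1)
Event 3 (EXEC): [IRQ1] PC=0: INC 3 -> ACC=-1
Event 4 (EXEC): [IRQ1] PC=1: IRET -> resume MAIN at PC=1 (depth now 0)
Event 5 (INT 1): INT 1 arrives: push (MAIN, PC=1), enter IRQ1 at PC=0 (depth now 1)
Event 6 (INT 0): INT 0 arrives: push (IRQ1, PC=0), enter IRQ0 at PC=0 (depth now 2)
Event 7 (EXEC): [IRQ0] PC=0: DEC 2 -> ACC=-3
Event 8 (EXEC): [IRQ0] PC=1: IRET -> resume IRQ1 at PC=0 (depth now 1)
Event 9 (INT 1): INT 1 arrives: push (IRQ1, PC=0), enter IRQ1 at PC=0 (depth now 2)
Event 10 (EXEC): [IRQ1] PC=0: INC 3 -> ACC=0
Event 11 (EXEC): [IRQ1] PC=1: IRET -> resume IRQ1 at PC=0 (depth now 1)
Event 12 (INT 1): INT 1 arrives: push (IRQ1, PC=0), enter IRQ1 at PC=0 (depth now 2)
Event 13 (EXEC): [IRQ1] PC=0: INC 3 -> ACC=3
Event 14 (EXEC): [IRQ1] PC=1: IRET -> resume IRQ1 at PC=0 (depth now 1)
Event 15 (EXEC): [IRQ1] PC=0: INC 3 -> ACC=6
Event 16 (EXEC): [IRQ1] PC=1: IRET -> resume MAIN at PC=1 (depth now 0)
Event 17 (EXEC): [MAIN] PC=1: INC 5 -> ACC=11
Event 18 (EXEC): [MAIN] PC=2: INC 3 -> ACC=14
Event 19 (EXEC): [MAIN] PC=3: HALT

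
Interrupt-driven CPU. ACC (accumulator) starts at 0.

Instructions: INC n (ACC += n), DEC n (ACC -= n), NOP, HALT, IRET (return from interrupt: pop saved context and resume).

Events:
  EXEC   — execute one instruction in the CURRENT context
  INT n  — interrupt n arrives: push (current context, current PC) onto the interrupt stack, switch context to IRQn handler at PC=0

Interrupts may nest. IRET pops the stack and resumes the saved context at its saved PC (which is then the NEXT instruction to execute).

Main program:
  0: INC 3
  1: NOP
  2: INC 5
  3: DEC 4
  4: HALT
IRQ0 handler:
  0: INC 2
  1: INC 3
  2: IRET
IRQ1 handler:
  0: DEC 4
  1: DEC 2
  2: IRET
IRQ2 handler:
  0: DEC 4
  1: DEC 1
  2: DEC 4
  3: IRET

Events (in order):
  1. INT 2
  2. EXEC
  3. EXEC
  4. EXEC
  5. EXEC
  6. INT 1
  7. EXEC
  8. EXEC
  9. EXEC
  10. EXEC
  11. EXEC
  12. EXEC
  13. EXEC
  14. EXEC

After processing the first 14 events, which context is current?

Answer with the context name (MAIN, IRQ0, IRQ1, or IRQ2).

Answer: MAIN

Derivation:
Event 1 (INT 2): INT 2 arrives: push (MAIN, PC=0), enter IRQ2 at PC=0 (depth now 1)
Event 2 (EXEC): [IRQ2] PC=0: DEC 4 -> ACC=-4
Event 3 (EXEC): [IRQ2] PC=1: DEC 1 -> ACC=-5
Event 4 (EXEC): [IRQ2] PC=2: DEC 4 -> ACC=-9
Event 5 (EXEC): [IRQ2] PC=3: IRET -> resume MAIN at PC=0 (depth now 0)
Event 6 (INT 1): INT 1 arrives: push (MAIN, PC=0), enter IRQ1 at PC=0 (depth now 1)
Event 7 (EXEC): [IRQ1] PC=0: DEC 4 -> ACC=-13
Event 8 (EXEC): [IRQ1] PC=1: DEC 2 -> ACC=-15
Event 9 (EXEC): [IRQ1] PC=2: IRET -> resume MAIN at PC=0 (depth now 0)
Event 10 (EXEC): [MAIN] PC=0: INC 3 -> ACC=-12
Event 11 (EXEC): [MAIN] PC=1: NOP
Event 12 (EXEC): [MAIN] PC=2: INC 5 -> ACC=-7
Event 13 (EXEC): [MAIN] PC=3: DEC 4 -> ACC=-11
Event 14 (EXEC): [MAIN] PC=4: HALT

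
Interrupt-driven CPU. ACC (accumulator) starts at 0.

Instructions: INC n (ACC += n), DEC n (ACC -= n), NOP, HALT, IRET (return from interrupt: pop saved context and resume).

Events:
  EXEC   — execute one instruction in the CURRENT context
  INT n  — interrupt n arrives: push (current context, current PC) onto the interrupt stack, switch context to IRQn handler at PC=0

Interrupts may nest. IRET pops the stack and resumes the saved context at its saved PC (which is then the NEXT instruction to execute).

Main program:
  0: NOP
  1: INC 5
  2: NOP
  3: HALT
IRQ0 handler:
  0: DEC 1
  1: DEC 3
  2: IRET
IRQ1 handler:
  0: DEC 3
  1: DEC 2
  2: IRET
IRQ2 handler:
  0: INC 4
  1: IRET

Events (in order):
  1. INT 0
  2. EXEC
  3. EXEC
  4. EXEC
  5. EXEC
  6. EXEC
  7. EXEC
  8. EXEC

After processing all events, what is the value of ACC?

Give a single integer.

Answer: 1

Derivation:
Event 1 (INT 0): INT 0 arrives: push (MAIN, PC=0), enter IRQ0 at PC=0 (depth now 1)
Event 2 (EXEC): [IRQ0] PC=0: DEC 1 -> ACC=-1
Event 3 (EXEC): [IRQ0] PC=1: DEC 3 -> ACC=-4
Event 4 (EXEC): [IRQ0] PC=2: IRET -> resume MAIN at PC=0 (depth now 0)
Event 5 (EXEC): [MAIN] PC=0: NOP
Event 6 (EXEC): [MAIN] PC=1: INC 5 -> ACC=1
Event 7 (EXEC): [MAIN] PC=2: NOP
Event 8 (EXEC): [MAIN] PC=3: HALT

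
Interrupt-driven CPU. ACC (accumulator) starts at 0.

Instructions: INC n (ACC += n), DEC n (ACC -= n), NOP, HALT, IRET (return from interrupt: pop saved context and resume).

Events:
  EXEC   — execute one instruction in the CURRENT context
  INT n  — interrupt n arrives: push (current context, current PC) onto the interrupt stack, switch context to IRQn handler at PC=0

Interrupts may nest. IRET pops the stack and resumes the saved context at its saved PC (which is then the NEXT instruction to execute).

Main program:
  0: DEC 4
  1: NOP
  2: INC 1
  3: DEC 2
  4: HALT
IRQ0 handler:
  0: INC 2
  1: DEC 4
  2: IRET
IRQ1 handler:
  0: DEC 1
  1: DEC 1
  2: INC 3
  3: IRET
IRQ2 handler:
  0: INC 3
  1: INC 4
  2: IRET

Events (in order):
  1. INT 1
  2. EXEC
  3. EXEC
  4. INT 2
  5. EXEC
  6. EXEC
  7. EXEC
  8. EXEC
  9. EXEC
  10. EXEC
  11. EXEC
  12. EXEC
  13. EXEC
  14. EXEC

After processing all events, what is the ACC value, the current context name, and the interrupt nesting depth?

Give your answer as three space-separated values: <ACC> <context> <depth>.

Event 1 (INT 1): INT 1 arrives: push (MAIN, PC=0), enter IRQ1 at PC=0 (depth now 1)
Event 2 (EXEC): [IRQ1] PC=0: DEC 1 -> ACC=-1
Event 3 (EXEC): [IRQ1] PC=1: DEC 1 -> ACC=-2
Event 4 (INT 2): INT 2 arrives: push (IRQ1, PC=2), enter IRQ2 at PC=0 (depth now 2)
Event 5 (EXEC): [IRQ2] PC=0: INC 3 -> ACC=1
Event 6 (EXEC): [IRQ2] PC=1: INC 4 -> ACC=5
Event 7 (EXEC): [IRQ2] PC=2: IRET -> resume IRQ1 at PC=2 (depth now 1)
Event 8 (EXEC): [IRQ1] PC=2: INC 3 -> ACC=8
Event 9 (EXEC): [IRQ1] PC=3: IRET -> resume MAIN at PC=0 (depth now 0)
Event 10 (EXEC): [MAIN] PC=0: DEC 4 -> ACC=4
Event 11 (EXEC): [MAIN] PC=1: NOP
Event 12 (EXEC): [MAIN] PC=2: INC 1 -> ACC=5
Event 13 (EXEC): [MAIN] PC=3: DEC 2 -> ACC=3
Event 14 (EXEC): [MAIN] PC=4: HALT

Answer: 3 MAIN 0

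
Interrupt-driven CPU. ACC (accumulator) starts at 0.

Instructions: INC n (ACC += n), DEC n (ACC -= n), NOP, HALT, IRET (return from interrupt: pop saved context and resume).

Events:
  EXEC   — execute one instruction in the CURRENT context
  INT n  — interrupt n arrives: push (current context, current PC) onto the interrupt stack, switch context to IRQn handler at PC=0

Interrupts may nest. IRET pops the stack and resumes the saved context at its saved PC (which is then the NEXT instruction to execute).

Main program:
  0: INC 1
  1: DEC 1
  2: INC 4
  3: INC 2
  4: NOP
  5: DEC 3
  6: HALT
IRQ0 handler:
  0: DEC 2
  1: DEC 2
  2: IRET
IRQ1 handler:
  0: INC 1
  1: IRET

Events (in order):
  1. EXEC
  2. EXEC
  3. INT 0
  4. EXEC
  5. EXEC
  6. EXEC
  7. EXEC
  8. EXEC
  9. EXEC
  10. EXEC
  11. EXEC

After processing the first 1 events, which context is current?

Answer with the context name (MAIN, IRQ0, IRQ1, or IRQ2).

Answer: MAIN

Derivation:
Event 1 (EXEC): [MAIN] PC=0: INC 1 -> ACC=1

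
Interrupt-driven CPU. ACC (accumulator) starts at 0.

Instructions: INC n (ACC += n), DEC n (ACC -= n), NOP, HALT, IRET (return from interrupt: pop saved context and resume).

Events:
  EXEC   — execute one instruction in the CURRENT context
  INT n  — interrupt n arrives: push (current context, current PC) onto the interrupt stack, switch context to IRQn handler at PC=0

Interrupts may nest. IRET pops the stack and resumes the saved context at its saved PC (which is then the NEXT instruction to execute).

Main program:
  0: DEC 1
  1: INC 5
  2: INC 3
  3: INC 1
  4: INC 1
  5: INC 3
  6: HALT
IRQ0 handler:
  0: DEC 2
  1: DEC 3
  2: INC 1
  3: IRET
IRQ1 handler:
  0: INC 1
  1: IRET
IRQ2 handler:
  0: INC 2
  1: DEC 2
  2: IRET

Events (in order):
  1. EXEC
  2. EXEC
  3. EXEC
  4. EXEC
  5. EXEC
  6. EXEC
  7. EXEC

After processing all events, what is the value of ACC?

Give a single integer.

Event 1 (EXEC): [MAIN] PC=0: DEC 1 -> ACC=-1
Event 2 (EXEC): [MAIN] PC=1: INC 5 -> ACC=4
Event 3 (EXEC): [MAIN] PC=2: INC 3 -> ACC=7
Event 4 (EXEC): [MAIN] PC=3: INC 1 -> ACC=8
Event 5 (EXEC): [MAIN] PC=4: INC 1 -> ACC=9
Event 6 (EXEC): [MAIN] PC=5: INC 3 -> ACC=12
Event 7 (EXEC): [MAIN] PC=6: HALT

Answer: 12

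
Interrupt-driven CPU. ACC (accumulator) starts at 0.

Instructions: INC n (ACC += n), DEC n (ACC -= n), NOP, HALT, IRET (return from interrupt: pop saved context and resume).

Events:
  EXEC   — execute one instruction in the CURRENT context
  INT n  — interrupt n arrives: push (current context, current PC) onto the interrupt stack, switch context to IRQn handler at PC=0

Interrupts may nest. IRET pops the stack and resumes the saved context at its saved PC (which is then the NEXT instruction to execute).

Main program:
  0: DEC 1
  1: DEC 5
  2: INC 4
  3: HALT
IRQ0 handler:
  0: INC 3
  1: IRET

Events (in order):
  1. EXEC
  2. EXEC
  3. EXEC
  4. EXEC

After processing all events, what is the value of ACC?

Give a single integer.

Event 1 (EXEC): [MAIN] PC=0: DEC 1 -> ACC=-1
Event 2 (EXEC): [MAIN] PC=1: DEC 5 -> ACC=-6
Event 3 (EXEC): [MAIN] PC=2: INC 4 -> ACC=-2
Event 4 (EXEC): [MAIN] PC=3: HALT

Answer: -2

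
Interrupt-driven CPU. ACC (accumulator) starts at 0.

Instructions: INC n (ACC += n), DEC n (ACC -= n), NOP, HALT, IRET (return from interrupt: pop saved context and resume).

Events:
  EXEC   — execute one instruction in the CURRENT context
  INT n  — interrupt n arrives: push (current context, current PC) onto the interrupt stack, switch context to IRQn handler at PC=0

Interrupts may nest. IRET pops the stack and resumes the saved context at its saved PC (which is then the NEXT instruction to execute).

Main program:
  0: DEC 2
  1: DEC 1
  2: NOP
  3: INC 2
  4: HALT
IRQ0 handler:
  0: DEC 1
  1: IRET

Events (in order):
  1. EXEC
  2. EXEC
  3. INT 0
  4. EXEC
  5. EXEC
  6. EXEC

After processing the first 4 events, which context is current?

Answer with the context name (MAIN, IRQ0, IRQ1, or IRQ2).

Answer: IRQ0

Derivation:
Event 1 (EXEC): [MAIN] PC=0: DEC 2 -> ACC=-2
Event 2 (EXEC): [MAIN] PC=1: DEC 1 -> ACC=-3
Event 3 (INT 0): INT 0 arrives: push (MAIN, PC=2), enter IRQ0 at PC=0 (depth now 1)
Event 4 (EXEC): [IRQ0] PC=0: DEC 1 -> ACC=-4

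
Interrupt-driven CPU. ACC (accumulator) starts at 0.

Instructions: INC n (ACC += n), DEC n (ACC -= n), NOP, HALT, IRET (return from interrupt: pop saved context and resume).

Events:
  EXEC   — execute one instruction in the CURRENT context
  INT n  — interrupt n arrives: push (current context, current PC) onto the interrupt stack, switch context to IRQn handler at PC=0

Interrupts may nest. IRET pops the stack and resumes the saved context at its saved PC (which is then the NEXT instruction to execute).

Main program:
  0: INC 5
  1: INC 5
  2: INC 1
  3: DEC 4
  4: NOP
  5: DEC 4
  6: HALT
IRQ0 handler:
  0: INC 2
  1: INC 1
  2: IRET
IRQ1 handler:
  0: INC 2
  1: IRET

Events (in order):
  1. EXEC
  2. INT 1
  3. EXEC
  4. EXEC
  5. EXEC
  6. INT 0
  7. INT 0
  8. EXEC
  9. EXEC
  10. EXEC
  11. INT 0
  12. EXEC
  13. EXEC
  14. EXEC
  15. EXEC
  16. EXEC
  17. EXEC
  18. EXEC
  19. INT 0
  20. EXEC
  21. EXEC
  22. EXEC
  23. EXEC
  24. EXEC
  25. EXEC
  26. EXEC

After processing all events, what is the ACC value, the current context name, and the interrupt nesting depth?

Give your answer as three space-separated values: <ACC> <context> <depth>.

Answer: 17 MAIN 0

Derivation:
Event 1 (EXEC): [MAIN] PC=0: INC 5 -> ACC=5
Event 2 (INT 1): INT 1 arrives: push (MAIN, PC=1), enter IRQ1 at PC=0 (depth now 1)
Event 3 (EXEC): [IRQ1] PC=0: INC 2 -> ACC=7
Event 4 (EXEC): [IRQ1] PC=1: IRET -> resume MAIN at PC=1 (depth now 0)
Event 5 (EXEC): [MAIN] PC=1: INC 5 -> ACC=12
Event 6 (INT 0): INT 0 arrives: push (MAIN, PC=2), enter IRQ0 at PC=0 (depth now 1)
Event 7 (INT 0): INT 0 arrives: push (IRQ0, PC=0), enter IRQ0 at PC=0 (depth now 2)
Event 8 (EXEC): [IRQ0] PC=0: INC 2 -> ACC=14
Event 9 (EXEC): [IRQ0] PC=1: INC 1 -> ACC=15
Event 10 (EXEC): [IRQ0] PC=2: IRET -> resume IRQ0 at PC=0 (depth now 1)
Event 11 (INT 0): INT 0 arrives: push (IRQ0, PC=0), enter IRQ0 at PC=0 (depth now 2)
Event 12 (EXEC): [IRQ0] PC=0: INC 2 -> ACC=17
Event 13 (EXEC): [IRQ0] PC=1: INC 1 -> ACC=18
Event 14 (EXEC): [IRQ0] PC=2: IRET -> resume IRQ0 at PC=0 (depth now 1)
Event 15 (EXEC): [IRQ0] PC=0: INC 2 -> ACC=20
Event 16 (EXEC): [IRQ0] PC=1: INC 1 -> ACC=21
Event 17 (EXEC): [IRQ0] PC=2: IRET -> resume MAIN at PC=2 (depth now 0)
Event 18 (EXEC): [MAIN] PC=2: INC 1 -> ACC=22
Event 19 (INT 0): INT 0 arrives: push (MAIN, PC=3), enter IRQ0 at PC=0 (depth now 1)
Event 20 (EXEC): [IRQ0] PC=0: INC 2 -> ACC=24
Event 21 (EXEC): [IRQ0] PC=1: INC 1 -> ACC=25
Event 22 (EXEC): [IRQ0] PC=2: IRET -> resume MAIN at PC=3 (depth now 0)
Event 23 (EXEC): [MAIN] PC=3: DEC 4 -> ACC=21
Event 24 (EXEC): [MAIN] PC=4: NOP
Event 25 (EXEC): [MAIN] PC=5: DEC 4 -> ACC=17
Event 26 (EXEC): [MAIN] PC=6: HALT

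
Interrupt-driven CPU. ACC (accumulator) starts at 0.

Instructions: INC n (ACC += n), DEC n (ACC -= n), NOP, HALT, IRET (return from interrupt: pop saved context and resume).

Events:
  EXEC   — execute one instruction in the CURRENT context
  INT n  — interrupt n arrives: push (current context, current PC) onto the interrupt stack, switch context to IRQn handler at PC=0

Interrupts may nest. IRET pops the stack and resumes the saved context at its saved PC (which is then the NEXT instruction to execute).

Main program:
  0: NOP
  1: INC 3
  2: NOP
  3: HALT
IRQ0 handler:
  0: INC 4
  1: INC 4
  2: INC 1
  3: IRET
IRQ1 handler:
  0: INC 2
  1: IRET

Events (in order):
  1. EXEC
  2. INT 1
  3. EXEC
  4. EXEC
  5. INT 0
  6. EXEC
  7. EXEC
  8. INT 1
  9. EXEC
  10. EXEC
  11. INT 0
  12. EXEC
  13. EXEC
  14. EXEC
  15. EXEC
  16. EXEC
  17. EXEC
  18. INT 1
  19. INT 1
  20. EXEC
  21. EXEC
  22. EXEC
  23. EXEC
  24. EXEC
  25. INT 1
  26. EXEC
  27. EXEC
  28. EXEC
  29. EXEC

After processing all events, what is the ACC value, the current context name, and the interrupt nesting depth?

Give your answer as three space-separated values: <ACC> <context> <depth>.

Answer: 31 MAIN 0

Derivation:
Event 1 (EXEC): [MAIN] PC=0: NOP
Event 2 (INT 1): INT 1 arrives: push (MAIN, PC=1), enter IRQ1 at PC=0 (depth now 1)
Event 3 (EXEC): [IRQ1] PC=0: INC 2 -> ACC=2
Event 4 (EXEC): [IRQ1] PC=1: IRET -> resume MAIN at PC=1 (depth now 0)
Event 5 (INT 0): INT 0 arrives: push (MAIN, PC=1), enter IRQ0 at PC=0 (depth now 1)
Event 6 (EXEC): [IRQ0] PC=0: INC 4 -> ACC=6
Event 7 (EXEC): [IRQ0] PC=1: INC 4 -> ACC=10
Event 8 (INT 1): INT 1 arrives: push (IRQ0, PC=2), enter IRQ1 at PC=0 (depth now 2)
Event 9 (EXEC): [IRQ1] PC=0: INC 2 -> ACC=12
Event 10 (EXEC): [IRQ1] PC=1: IRET -> resume IRQ0 at PC=2 (depth now 1)
Event 11 (INT 0): INT 0 arrives: push (IRQ0, PC=2), enter IRQ0 at PC=0 (depth now 2)
Event 12 (EXEC): [IRQ0] PC=0: INC 4 -> ACC=16
Event 13 (EXEC): [IRQ0] PC=1: INC 4 -> ACC=20
Event 14 (EXEC): [IRQ0] PC=2: INC 1 -> ACC=21
Event 15 (EXEC): [IRQ0] PC=3: IRET -> resume IRQ0 at PC=2 (depth now 1)
Event 16 (EXEC): [IRQ0] PC=2: INC 1 -> ACC=22
Event 17 (EXEC): [IRQ0] PC=3: IRET -> resume MAIN at PC=1 (depth now 0)
Event 18 (INT 1): INT 1 arrives: push (MAIN, PC=1), enter IRQ1 at PC=0 (depth now 1)
Event 19 (INT 1): INT 1 arrives: push (IRQ1, PC=0), enter IRQ1 at PC=0 (depth now 2)
Event 20 (EXEC): [IRQ1] PC=0: INC 2 -> ACC=24
Event 21 (EXEC): [IRQ1] PC=1: IRET -> resume IRQ1 at PC=0 (depth now 1)
Event 22 (EXEC): [IRQ1] PC=0: INC 2 -> ACC=26
Event 23 (EXEC): [IRQ1] PC=1: IRET -> resume MAIN at PC=1 (depth now 0)
Event 24 (EXEC): [MAIN] PC=1: INC 3 -> ACC=29
Event 25 (INT 1): INT 1 arrives: push (MAIN, PC=2), enter IRQ1 at PC=0 (depth now 1)
Event 26 (EXEC): [IRQ1] PC=0: INC 2 -> ACC=31
Event 27 (EXEC): [IRQ1] PC=1: IRET -> resume MAIN at PC=2 (depth now 0)
Event 28 (EXEC): [MAIN] PC=2: NOP
Event 29 (EXEC): [MAIN] PC=3: HALT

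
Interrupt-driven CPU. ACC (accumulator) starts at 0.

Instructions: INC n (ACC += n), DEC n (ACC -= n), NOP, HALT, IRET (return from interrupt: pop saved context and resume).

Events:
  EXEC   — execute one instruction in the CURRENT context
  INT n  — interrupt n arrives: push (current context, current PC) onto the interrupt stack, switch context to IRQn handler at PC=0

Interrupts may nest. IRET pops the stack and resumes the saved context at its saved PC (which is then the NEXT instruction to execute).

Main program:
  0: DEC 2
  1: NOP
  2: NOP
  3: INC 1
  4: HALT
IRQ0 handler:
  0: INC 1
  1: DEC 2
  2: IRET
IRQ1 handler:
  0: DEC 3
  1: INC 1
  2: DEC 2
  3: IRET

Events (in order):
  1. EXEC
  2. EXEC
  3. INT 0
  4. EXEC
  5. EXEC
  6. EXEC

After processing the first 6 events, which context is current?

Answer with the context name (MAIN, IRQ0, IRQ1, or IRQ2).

Answer: MAIN

Derivation:
Event 1 (EXEC): [MAIN] PC=0: DEC 2 -> ACC=-2
Event 2 (EXEC): [MAIN] PC=1: NOP
Event 3 (INT 0): INT 0 arrives: push (MAIN, PC=2), enter IRQ0 at PC=0 (depth now 1)
Event 4 (EXEC): [IRQ0] PC=0: INC 1 -> ACC=-1
Event 5 (EXEC): [IRQ0] PC=1: DEC 2 -> ACC=-3
Event 6 (EXEC): [IRQ0] PC=2: IRET -> resume MAIN at PC=2 (depth now 0)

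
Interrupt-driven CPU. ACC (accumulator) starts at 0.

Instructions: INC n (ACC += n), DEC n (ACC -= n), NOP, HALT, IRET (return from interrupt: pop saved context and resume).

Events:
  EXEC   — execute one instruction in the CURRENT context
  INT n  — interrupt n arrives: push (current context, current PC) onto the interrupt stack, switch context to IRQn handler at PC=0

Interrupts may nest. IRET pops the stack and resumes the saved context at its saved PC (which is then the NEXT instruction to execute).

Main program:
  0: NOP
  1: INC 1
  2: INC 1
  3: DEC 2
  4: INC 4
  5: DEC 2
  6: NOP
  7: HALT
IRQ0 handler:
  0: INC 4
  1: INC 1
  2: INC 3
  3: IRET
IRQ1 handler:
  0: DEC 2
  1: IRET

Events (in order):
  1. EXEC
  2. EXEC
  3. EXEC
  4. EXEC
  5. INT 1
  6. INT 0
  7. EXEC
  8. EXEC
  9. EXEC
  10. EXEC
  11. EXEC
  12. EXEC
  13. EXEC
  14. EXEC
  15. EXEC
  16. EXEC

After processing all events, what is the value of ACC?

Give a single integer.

Answer: 8

Derivation:
Event 1 (EXEC): [MAIN] PC=0: NOP
Event 2 (EXEC): [MAIN] PC=1: INC 1 -> ACC=1
Event 3 (EXEC): [MAIN] PC=2: INC 1 -> ACC=2
Event 4 (EXEC): [MAIN] PC=3: DEC 2 -> ACC=0
Event 5 (INT 1): INT 1 arrives: push (MAIN, PC=4), enter IRQ1 at PC=0 (depth now 1)
Event 6 (INT 0): INT 0 arrives: push (IRQ1, PC=0), enter IRQ0 at PC=0 (depth now 2)
Event 7 (EXEC): [IRQ0] PC=0: INC 4 -> ACC=4
Event 8 (EXEC): [IRQ0] PC=1: INC 1 -> ACC=5
Event 9 (EXEC): [IRQ0] PC=2: INC 3 -> ACC=8
Event 10 (EXEC): [IRQ0] PC=3: IRET -> resume IRQ1 at PC=0 (depth now 1)
Event 11 (EXEC): [IRQ1] PC=0: DEC 2 -> ACC=6
Event 12 (EXEC): [IRQ1] PC=1: IRET -> resume MAIN at PC=4 (depth now 0)
Event 13 (EXEC): [MAIN] PC=4: INC 4 -> ACC=10
Event 14 (EXEC): [MAIN] PC=5: DEC 2 -> ACC=8
Event 15 (EXEC): [MAIN] PC=6: NOP
Event 16 (EXEC): [MAIN] PC=7: HALT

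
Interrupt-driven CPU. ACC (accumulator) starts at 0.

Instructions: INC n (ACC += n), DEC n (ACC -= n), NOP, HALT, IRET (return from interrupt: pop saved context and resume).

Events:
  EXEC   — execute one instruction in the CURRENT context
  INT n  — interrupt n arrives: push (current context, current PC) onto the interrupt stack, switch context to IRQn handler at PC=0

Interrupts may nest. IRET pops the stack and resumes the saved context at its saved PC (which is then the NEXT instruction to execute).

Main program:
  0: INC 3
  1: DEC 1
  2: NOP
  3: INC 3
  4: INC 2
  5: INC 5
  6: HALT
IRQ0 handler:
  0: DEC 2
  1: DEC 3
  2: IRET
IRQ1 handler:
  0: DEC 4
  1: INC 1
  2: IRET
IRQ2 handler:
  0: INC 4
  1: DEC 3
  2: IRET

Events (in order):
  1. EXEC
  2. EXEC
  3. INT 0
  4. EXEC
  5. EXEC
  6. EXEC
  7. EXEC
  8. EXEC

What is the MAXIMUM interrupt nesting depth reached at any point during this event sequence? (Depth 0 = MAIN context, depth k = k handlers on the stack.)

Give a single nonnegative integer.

Answer: 1

Derivation:
Event 1 (EXEC): [MAIN] PC=0: INC 3 -> ACC=3 [depth=0]
Event 2 (EXEC): [MAIN] PC=1: DEC 1 -> ACC=2 [depth=0]
Event 3 (INT 0): INT 0 arrives: push (MAIN, PC=2), enter IRQ0 at PC=0 (depth now 1) [depth=1]
Event 4 (EXEC): [IRQ0] PC=0: DEC 2 -> ACC=0 [depth=1]
Event 5 (EXEC): [IRQ0] PC=1: DEC 3 -> ACC=-3 [depth=1]
Event 6 (EXEC): [IRQ0] PC=2: IRET -> resume MAIN at PC=2 (depth now 0) [depth=0]
Event 7 (EXEC): [MAIN] PC=2: NOP [depth=0]
Event 8 (EXEC): [MAIN] PC=3: INC 3 -> ACC=0 [depth=0]
Max depth observed: 1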